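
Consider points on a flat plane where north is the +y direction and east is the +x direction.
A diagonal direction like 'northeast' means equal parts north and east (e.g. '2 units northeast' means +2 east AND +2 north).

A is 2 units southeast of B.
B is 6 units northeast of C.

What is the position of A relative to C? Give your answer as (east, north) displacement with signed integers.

Answer: A is at (east=8, north=4) relative to C.

Derivation:
Place C at the origin (east=0, north=0).
  B is 6 units northeast of C: delta (east=+6, north=+6); B at (east=6, north=6).
  A is 2 units southeast of B: delta (east=+2, north=-2); A at (east=8, north=4).
Therefore A relative to C: (east=8, north=4).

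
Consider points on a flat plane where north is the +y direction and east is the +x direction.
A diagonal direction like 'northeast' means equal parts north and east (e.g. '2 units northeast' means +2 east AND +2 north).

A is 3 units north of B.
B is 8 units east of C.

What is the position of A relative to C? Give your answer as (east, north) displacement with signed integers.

Place C at the origin (east=0, north=0).
  B is 8 units east of C: delta (east=+8, north=+0); B at (east=8, north=0).
  A is 3 units north of B: delta (east=+0, north=+3); A at (east=8, north=3).
Therefore A relative to C: (east=8, north=3).

Answer: A is at (east=8, north=3) relative to C.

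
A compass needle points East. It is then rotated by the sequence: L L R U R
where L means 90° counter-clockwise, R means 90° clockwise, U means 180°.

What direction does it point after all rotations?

Answer: Final heading: West

Derivation:
Start: East
  L (left (90° counter-clockwise)) -> North
  L (left (90° counter-clockwise)) -> West
  R (right (90° clockwise)) -> North
  U (U-turn (180°)) -> South
  R (right (90° clockwise)) -> West
Final: West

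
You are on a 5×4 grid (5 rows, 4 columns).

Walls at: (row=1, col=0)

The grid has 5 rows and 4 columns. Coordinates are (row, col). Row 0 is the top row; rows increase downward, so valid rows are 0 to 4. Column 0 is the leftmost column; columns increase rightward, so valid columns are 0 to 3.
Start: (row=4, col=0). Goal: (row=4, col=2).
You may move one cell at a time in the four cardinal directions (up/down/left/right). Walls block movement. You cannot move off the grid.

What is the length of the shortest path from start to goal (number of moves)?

BFS from (row=4, col=0) until reaching (row=4, col=2):
  Distance 0: (row=4, col=0)
  Distance 1: (row=3, col=0), (row=4, col=1)
  Distance 2: (row=2, col=0), (row=3, col=1), (row=4, col=2)  <- goal reached here
One shortest path (2 moves): (row=4, col=0) -> (row=4, col=1) -> (row=4, col=2)

Answer: Shortest path length: 2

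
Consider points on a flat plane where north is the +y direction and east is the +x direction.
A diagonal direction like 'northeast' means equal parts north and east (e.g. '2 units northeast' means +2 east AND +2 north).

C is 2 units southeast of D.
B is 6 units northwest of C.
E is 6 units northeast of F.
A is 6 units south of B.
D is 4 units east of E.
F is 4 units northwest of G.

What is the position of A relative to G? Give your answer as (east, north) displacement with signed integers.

Answer: A is at (east=2, north=8) relative to G.

Derivation:
Place G at the origin (east=0, north=0).
  F is 4 units northwest of G: delta (east=-4, north=+4); F at (east=-4, north=4).
  E is 6 units northeast of F: delta (east=+6, north=+6); E at (east=2, north=10).
  D is 4 units east of E: delta (east=+4, north=+0); D at (east=6, north=10).
  C is 2 units southeast of D: delta (east=+2, north=-2); C at (east=8, north=8).
  B is 6 units northwest of C: delta (east=-6, north=+6); B at (east=2, north=14).
  A is 6 units south of B: delta (east=+0, north=-6); A at (east=2, north=8).
Therefore A relative to G: (east=2, north=8).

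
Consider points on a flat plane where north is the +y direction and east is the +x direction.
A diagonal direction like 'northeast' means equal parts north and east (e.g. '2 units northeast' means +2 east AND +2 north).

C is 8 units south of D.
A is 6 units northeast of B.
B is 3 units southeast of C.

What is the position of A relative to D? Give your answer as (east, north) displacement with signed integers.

Place D at the origin (east=0, north=0).
  C is 8 units south of D: delta (east=+0, north=-8); C at (east=0, north=-8).
  B is 3 units southeast of C: delta (east=+3, north=-3); B at (east=3, north=-11).
  A is 6 units northeast of B: delta (east=+6, north=+6); A at (east=9, north=-5).
Therefore A relative to D: (east=9, north=-5).

Answer: A is at (east=9, north=-5) relative to D.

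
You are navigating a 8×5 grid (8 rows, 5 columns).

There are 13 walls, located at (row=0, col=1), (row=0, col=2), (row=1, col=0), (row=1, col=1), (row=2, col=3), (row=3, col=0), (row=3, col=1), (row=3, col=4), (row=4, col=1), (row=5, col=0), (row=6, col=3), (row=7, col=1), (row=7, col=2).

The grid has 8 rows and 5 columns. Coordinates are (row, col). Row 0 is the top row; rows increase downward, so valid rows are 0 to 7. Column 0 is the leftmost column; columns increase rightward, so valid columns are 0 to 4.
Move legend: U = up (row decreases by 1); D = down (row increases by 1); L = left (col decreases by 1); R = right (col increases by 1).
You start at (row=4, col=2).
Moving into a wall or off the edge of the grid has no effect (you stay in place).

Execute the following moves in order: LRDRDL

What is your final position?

Start: (row=4, col=2)
  L (left): blocked, stay at (row=4, col=2)
  R (right): (row=4, col=2) -> (row=4, col=3)
  D (down): (row=4, col=3) -> (row=5, col=3)
  R (right): (row=5, col=3) -> (row=5, col=4)
  D (down): (row=5, col=4) -> (row=6, col=4)
  L (left): blocked, stay at (row=6, col=4)
Final: (row=6, col=4)

Answer: Final position: (row=6, col=4)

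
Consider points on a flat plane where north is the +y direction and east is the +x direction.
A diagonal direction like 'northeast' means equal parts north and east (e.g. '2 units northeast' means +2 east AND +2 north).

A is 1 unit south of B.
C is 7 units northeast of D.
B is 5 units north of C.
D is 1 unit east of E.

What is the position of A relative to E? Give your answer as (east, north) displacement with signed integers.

Answer: A is at (east=8, north=11) relative to E.

Derivation:
Place E at the origin (east=0, north=0).
  D is 1 unit east of E: delta (east=+1, north=+0); D at (east=1, north=0).
  C is 7 units northeast of D: delta (east=+7, north=+7); C at (east=8, north=7).
  B is 5 units north of C: delta (east=+0, north=+5); B at (east=8, north=12).
  A is 1 unit south of B: delta (east=+0, north=-1); A at (east=8, north=11).
Therefore A relative to E: (east=8, north=11).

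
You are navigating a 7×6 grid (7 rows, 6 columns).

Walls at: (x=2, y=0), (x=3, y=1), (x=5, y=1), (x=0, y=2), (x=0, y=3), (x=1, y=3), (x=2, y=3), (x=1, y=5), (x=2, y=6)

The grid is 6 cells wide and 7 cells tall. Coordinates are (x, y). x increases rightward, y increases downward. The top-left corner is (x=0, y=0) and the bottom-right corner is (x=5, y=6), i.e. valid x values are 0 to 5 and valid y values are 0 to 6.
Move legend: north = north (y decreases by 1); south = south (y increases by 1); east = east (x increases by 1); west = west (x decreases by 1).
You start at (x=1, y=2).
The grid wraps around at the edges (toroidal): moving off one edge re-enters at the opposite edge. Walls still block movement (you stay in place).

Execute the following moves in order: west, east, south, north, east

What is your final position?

Start: (x=1, y=2)
  west (west): blocked, stay at (x=1, y=2)
  east (east): (x=1, y=2) -> (x=2, y=2)
  south (south): blocked, stay at (x=2, y=2)
  north (north): (x=2, y=2) -> (x=2, y=1)
  east (east): blocked, stay at (x=2, y=1)
Final: (x=2, y=1)

Answer: Final position: (x=2, y=1)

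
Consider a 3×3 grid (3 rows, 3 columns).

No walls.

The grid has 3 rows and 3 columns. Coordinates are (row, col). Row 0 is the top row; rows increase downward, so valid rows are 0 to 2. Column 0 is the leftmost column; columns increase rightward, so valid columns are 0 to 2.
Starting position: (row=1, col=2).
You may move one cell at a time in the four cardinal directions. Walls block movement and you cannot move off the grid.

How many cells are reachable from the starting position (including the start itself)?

BFS flood-fill from (row=1, col=2):
  Distance 0: (row=1, col=2)
  Distance 1: (row=0, col=2), (row=1, col=1), (row=2, col=2)
  Distance 2: (row=0, col=1), (row=1, col=0), (row=2, col=1)
  Distance 3: (row=0, col=0), (row=2, col=0)
Total reachable: 9 (grid has 9 open cells total)

Answer: Reachable cells: 9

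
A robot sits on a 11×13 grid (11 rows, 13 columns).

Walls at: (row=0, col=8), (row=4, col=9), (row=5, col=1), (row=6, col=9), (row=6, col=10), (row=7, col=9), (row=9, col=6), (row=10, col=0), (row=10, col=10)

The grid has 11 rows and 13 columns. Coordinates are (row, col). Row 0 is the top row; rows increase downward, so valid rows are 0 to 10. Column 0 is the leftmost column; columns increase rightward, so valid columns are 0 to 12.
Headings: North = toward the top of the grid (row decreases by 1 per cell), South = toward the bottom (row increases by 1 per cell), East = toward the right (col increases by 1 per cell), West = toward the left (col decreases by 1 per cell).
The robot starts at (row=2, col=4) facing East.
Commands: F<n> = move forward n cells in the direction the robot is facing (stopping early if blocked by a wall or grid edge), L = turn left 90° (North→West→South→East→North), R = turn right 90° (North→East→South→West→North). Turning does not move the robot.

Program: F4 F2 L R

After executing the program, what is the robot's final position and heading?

Answer: Final position: (row=2, col=10), facing East

Derivation:
Start: (row=2, col=4), facing East
  F4: move forward 4, now at (row=2, col=8)
  F2: move forward 2, now at (row=2, col=10)
  L: turn left, now facing North
  R: turn right, now facing East
Final: (row=2, col=10), facing East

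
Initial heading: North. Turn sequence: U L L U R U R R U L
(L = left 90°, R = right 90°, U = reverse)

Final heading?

Start: North
  U (U-turn (180°)) -> South
  L (left (90° counter-clockwise)) -> East
  L (left (90° counter-clockwise)) -> North
  U (U-turn (180°)) -> South
  R (right (90° clockwise)) -> West
  U (U-turn (180°)) -> East
  R (right (90° clockwise)) -> South
  R (right (90° clockwise)) -> West
  U (U-turn (180°)) -> East
  L (left (90° counter-clockwise)) -> North
Final: North

Answer: Final heading: North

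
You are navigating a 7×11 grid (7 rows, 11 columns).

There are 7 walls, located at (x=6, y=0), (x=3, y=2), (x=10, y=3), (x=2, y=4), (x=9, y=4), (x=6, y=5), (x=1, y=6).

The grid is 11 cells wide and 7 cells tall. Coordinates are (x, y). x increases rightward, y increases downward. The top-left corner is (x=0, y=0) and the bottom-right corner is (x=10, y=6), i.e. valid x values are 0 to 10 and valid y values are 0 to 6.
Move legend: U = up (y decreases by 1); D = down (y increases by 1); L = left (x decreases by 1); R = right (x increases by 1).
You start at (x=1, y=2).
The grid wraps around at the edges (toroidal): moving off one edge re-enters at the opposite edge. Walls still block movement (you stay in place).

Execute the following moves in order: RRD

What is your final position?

Start: (x=1, y=2)
  R (right): (x=1, y=2) -> (x=2, y=2)
  R (right): blocked, stay at (x=2, y=2)
  D (down): (x=2, y=2) -> (x=2, y=3)
Final: (x=2, y=3)

Answer: Final position: (x=2, y=3)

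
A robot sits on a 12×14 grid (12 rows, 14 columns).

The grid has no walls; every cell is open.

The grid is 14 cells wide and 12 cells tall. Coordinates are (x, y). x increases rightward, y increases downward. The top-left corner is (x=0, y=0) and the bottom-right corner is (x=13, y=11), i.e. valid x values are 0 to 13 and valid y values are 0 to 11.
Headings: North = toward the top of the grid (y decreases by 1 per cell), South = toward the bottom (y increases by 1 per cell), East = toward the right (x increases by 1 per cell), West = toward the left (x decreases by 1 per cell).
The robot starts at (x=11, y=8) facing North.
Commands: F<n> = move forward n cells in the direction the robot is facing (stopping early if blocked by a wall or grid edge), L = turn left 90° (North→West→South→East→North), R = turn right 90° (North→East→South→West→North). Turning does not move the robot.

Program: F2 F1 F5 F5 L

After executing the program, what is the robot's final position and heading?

Answer: Final position: (x=11, y=0), facing West

Derivation:
Start: (x=11, y=8), facing North
  F2: move forward 2, now at (x=11, y=6)
  F1: move forward 1, now at (x=11, y=5)
  F5: move forward 5, now at (x=11, y=0)
  F5: move forward 0/5 (blocked), now at (x=11, y=0)
  L: turn left, now facing West
Final: (x=11, y=0), facing West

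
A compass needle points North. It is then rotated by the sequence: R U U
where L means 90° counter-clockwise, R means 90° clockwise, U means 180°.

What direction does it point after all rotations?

Answer: Final heading: East

Derivation:
Start: North
  R (right (90° clockwise)) -> East
  U (U-turn (180°)) -> West
  U (U-turn (180°)) -> East
Final: East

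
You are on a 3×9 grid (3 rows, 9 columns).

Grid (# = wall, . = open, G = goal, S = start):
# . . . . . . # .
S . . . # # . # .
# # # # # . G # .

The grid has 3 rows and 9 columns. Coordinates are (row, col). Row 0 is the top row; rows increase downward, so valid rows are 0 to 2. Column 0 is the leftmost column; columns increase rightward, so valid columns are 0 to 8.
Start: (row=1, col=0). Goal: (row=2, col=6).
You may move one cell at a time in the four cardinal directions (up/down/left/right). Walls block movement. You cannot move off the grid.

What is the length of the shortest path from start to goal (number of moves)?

BFS from (row=1, col=0) until reaching (row=2, col=6):
  Distance 0: (row=1, col=0)
  Distance 1: (row=1, col=1)
  Distance 2: (row=0, col=1), (row=1, col=2)
  Distance 3: (row=0, col=2), (row=1, col=3)
  Distance 4: (row=0, col=3)
  Distance 5: (row=0, col=4)
  Distance 6: (row=0, col=5)
  Distance 7: (row=0, col=6)
  Distance 8: (row=1, col=6)
  Distance 9: (row=2, col=6)  <- goal reached here
One shortest path (9 moves): (row=1, col=0) -> (row=1, col=1) -> (row=1, col=2) -> (row=1, col=3) -> (row=0, col=3) -> (row=0, col=4) -> (row=0, col=5) -> (row=0, col=6) -> (row=1, col=6) -> (row=2, col=6)

Answer: Shortest path length: 9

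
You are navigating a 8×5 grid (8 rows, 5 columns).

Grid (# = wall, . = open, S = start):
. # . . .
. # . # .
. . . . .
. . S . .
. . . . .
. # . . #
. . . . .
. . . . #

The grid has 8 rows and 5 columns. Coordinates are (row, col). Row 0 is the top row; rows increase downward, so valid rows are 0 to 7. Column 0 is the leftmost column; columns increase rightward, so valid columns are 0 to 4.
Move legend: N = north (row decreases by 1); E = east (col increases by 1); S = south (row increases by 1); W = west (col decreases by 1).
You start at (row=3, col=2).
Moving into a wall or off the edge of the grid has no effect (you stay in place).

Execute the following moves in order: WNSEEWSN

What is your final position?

Start: (row=3, col=2)
  W (west): (row=3, col=2) -> (row=3, col=1)
  N (north): (row=3, col=1) -> (row=2, col=1)
  S (south): (row=2, col=1) -> (row=3, col=1)
  E (east): (row=3, col=1) -> (row=3, col=2)
  E (east): (row=3, col=2) -> (row=3, col=3)
  W (west): (row=3, col=3) -> (row=3, col=2)
  S (south): (row=3, col=2) -> (row=4, col=2)
  N (north): (row=4, col=2) -> (row=3, col=2)
Final: (row=3, col=2)

Answer: Final position: (row=3, col=2)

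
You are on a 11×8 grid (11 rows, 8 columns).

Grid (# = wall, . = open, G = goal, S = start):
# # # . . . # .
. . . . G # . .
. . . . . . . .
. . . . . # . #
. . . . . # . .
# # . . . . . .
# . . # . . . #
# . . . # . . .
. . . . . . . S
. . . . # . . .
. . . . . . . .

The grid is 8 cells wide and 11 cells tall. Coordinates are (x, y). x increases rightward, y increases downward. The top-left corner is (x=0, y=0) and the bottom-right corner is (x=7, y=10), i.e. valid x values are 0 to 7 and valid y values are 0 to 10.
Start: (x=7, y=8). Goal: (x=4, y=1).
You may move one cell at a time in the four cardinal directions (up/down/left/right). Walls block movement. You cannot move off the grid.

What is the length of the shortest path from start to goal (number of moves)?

BFS from (x=7, y=8) until reaching (x=4, y=1):
  Distance 0: (x=7, y=8)
  Distance 1: (x=7, y=7), (x=6, y=8), (x=7, y=9)
  Distance 2: (x=6, y=7), (x=5, y=8), (x=6, y=9), (x=7, y=10)
  Distance 3: (x=6, y=6), (x=5, y=7), (x=4, y=8), (x=5, y=9), (x=6, y=10)
  Distance 4: (x=6, y=5), (x=5, y=6), (x=3, y=8), (x=5, y=10)
  Distance 5: (x=6, y=4), (x=5, y=5), (x=7, y=5), (x=4, y=6), (x=3, y=7), (x=2, y=8), (x=3, y=9), (x=4, y=10)
  Distance 6: (x=6, y=3), (x=7, y=4), (x=4, y=5), (x=2, y=7), (x=1, y=8), (x=2, y=9), (x=3, y=10)
  Distance 7: (x=6, y=2), (x=4, y=4), (x=3, y=5), (x=2, y=6), (x=1, y=7), (x=0, y=8), (x=1, y=9), (x=2, y=10)
  Distance 8: (x=6, y=1), (x=5, y=2), (x=7, y=2), (x=4, y=3), (x=3, y=4), (x=2, y=5), (x=1, y=6), (x=0, y=9), (x=1, y=10)
  Distance 9: (x=7, y=1), (x=4, y=2), (x=3, y=3), (x=2, y=4), (x=0, y=10)
  Distance 10: (x=7, y=0), (x=4, y=1), (x=3, y=2), (x=2, y=3), (x=1, y=4)  <- goal reached here
One shortest path (10 moves): (x=7, y=8) -> (x=6, y=8) -> (x=5, y=8) -> (x=5, y=7) -> (x=5, y=6) -> (x=4, y=6) -> (x=4, y=5) -> (x=4, y=4) -> (x=4, y=3) -> (x=4, y=2) -> (x=4, y=1)

Answer: Shortest path length: 10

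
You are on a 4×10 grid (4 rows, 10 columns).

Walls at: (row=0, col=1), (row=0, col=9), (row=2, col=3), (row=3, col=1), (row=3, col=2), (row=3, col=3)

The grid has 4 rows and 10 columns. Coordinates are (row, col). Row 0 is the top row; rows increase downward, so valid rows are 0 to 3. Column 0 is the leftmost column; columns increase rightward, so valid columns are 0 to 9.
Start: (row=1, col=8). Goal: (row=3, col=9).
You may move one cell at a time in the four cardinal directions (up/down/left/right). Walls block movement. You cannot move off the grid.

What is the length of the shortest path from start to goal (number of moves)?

BFS from (row=1, col=8) until reaching (row=3, col=9):
  Distance 0: (row=1, col=8)
  Distance 1: (row=0, col=8), (row=1, col=7), (row=1, col=9), (row=2, col=8)
  Distance 2: (row=0, col=7), (row=1, col=6), (row=2, col=7), (row=2, col=9), (row=3, col=8)
  Distance 3: (row=0, col=6), (row=1, col=5), (row=2, col=6), (row=3, col=7), (row=3, col=9)  <- goal reached here
One shortest path (3 moves): (row=1, col=8) -> (row=1, col=9) -> (row=2, col=9) -> (row=3, col=9)

Answer: Shortest path length: 3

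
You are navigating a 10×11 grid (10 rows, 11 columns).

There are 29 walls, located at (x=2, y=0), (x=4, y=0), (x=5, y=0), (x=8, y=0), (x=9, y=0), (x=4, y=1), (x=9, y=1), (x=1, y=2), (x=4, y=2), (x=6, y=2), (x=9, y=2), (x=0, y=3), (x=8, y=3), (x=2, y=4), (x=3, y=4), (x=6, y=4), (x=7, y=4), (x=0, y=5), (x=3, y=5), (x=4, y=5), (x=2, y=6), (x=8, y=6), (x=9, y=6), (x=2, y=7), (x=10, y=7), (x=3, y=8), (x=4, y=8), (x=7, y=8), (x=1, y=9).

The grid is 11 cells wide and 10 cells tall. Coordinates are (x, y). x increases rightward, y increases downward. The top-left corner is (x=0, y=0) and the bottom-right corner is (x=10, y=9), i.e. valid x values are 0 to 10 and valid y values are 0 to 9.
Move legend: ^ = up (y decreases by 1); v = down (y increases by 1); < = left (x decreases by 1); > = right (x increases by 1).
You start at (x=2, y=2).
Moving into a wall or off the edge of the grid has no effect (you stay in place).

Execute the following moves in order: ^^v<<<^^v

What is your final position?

Answer: Final position: (x=2, y=2)

Derivation:
Start: (x=2, y=2)
  ^ (up): (x=2, y=2) -> (x=2, y=1)
  ^ (up): blocked, stay at (x=2, y=1)
  v (down): (x=2, y=1) -> (x=2, y=2)
  [×3]< (left): blocked, stay at (x=2, y=2)
  ^ (up): (x=2, y=2) -> (x=2, y=1)
  ^ (up): blocked, stay at (x=2, y=1)
  v (down): (x=2, y=1) -> (x=2, y=2)
Final: (x=2, y=2)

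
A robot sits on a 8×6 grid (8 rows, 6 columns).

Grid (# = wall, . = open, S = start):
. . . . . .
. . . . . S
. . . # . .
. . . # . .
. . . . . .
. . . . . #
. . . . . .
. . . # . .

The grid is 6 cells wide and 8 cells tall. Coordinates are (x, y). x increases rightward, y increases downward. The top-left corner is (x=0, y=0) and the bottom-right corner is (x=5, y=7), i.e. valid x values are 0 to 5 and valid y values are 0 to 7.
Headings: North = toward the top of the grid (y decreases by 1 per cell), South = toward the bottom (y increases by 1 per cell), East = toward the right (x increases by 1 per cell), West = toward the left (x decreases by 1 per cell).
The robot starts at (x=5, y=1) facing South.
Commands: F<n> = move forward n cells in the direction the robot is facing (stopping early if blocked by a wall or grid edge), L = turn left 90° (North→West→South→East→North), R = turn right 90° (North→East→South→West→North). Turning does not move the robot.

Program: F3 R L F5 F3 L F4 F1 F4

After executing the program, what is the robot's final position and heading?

Answer: Final position: (x=5, y=4), facing East

Derivation:
Start: (x=5, y=1), facing South
  F3: move forward 3, now at (x=5, y=4)
  R: turn right, now facing West
  L: turn left, now facing South
  F5: move forward 0/5 (blocked), now at (x=5, y=4)
  F3: move forward 0/3 (blocked), now at (x=5, y=4)
  L: turn left, now facing East
  F4: move forward 0/4 (blocked), now at (x=5, y=4)
  F1: move forward 0/1 (blocked), now at (x=5, y=4)
  F4: move forward 0/4 (blocked), now at (x=5, y=4)
Final: (x=5, y=4), facing East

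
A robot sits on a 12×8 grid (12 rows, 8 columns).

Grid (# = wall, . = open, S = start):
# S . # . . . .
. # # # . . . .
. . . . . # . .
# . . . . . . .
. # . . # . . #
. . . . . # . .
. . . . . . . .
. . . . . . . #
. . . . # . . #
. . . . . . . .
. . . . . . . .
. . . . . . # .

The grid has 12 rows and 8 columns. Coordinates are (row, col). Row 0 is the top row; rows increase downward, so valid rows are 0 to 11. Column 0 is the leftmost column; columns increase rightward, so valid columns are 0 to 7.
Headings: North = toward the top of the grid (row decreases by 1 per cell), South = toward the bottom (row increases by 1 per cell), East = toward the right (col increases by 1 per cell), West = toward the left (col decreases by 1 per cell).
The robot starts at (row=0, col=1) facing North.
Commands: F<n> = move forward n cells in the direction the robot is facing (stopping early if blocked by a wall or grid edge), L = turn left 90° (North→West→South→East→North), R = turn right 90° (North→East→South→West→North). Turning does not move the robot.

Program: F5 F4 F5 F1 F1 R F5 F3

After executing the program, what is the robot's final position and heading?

Answer: Final position: (row=0, col=2), facing East

Derivation:
Start: (row=0, col=1), facing North
  F5: move forward 0/5 (blocked), now at (row=0, col=1)
  F4: move forward 0/4 (blocked), now at (row=0, col=1)
  F5: move forward 0/5 (blocked), now at (row=0, col=1)
  F1: move forward 0/1 (blocked), now at (row=0, col=1)
  F1: move forward 0/1 (blocked), now at (row=0, col=1)
  R: turn right, now facing East
  F5: move forward 1/5 (blocked), now at (row=0, col=2)
  F3: move forward 0/3 (blocked), now at (row=0, col=2)
Final: (row=0, col=2), facing East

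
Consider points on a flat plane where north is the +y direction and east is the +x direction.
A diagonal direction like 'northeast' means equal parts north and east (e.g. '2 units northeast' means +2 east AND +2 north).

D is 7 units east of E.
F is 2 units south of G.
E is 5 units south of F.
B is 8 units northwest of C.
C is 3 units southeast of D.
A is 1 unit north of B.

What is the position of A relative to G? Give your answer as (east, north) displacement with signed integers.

Answer: A is at (east=2, north=-1) relative to G.

Derivation:
Place G at the origin (east=0, north=0).
  F is 2 units south of G: delta (east=+0, north=-2); F at (east=0, north=-2).
  E is 5 units south of F: delta (east=+0, north=-5); E at (east=0, north=-7).
  D is 7 units east of E: delta (east=+7, north=+0); D at (east=7, north=-7).
  C is 3 units southeast of D: delta (east=+3, north=-3); C at (east=10, north=-10).
  B is 8 units northwest of C: delta (east=-8, north=+8); B at (east=2, north=-2).
  A is 1 unit north of B: delta (east=+0, north=+1); A at (east=2, north=-1).
Therefore A relative to G: (east=2, north=-1).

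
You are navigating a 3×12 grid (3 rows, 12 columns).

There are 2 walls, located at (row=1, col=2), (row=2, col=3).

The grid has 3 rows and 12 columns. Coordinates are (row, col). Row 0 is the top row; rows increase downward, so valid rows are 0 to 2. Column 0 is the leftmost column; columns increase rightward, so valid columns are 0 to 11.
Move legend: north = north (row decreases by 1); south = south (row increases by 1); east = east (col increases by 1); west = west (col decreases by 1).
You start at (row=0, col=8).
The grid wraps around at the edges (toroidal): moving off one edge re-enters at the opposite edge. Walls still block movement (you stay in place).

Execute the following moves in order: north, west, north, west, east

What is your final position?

Answer: Final position: (row=1, col=7)

Derivation:
Start: (row=0, col=8)
  north (north): (row=0, col=8) -> (row=2, col=8)
  west (west): (row=2, col=8) -> (row=2, col=7)
  north (north): (row=2, col=7) -> (row=1, col=7)
  west (west): (row=1, col=7) -> (row=1, col=6)
  east (east): (row=1, col=6) -> (row=1, col=7)
Final: (row=1, col=7)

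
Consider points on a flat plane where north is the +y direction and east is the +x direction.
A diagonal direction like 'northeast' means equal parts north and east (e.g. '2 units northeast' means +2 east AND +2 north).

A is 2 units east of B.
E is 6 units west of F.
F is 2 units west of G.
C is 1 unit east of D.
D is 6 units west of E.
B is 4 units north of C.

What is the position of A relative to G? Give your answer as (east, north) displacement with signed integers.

Answer: A is at (east=-11, north=4) relative to G.

Derivation:
Place G at the origin (east=0, north=0).
  F is 2 units west of G: delta (east=-2, north=+0); F at (east=-2, north=0).
  E is 6 units west of F: delta (east=-6, north=+0); E at (east=-8, north=0).
  D is 6 units west of E: delta (east=-6, north=+0); D at (east=-14, north=0).
  C is 1 unit east of D: delta (east=+1, north=+0); C at (east=-13, north=0).
  B is 4 units north of C: delta (east=+0, north=+4); B at (east=-13, north=4).
  A is 2 units east of B: delta (east=+2, north=+0); A at (east=-11, north=4).
Therefore A relative to G: (east=-11, north=4).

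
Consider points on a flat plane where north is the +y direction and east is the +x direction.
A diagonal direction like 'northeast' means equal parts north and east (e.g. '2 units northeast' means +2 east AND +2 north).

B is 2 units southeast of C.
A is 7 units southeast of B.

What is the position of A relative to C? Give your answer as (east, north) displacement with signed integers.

Answer: A is at (east=9, north=-9) relative to C.

Derivation:
Place C at the origin (east=0, north=0).
  B is 2 units southeast of C: delta (east=+2, north=-2); B at (east=2, north=-2).
  A is 7 units southeast of B: delta (east=+7, north=-7); A at (east=9, north=-9).
Therefore A relative to C: (east=9, north=-9).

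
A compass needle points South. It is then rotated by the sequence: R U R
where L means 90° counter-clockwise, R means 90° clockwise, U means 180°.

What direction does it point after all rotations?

Start: South
  R (right (90° clockwise)) -> West
  U (U-turn (180°)) -> East
  R (right (90° clockwise)) -> South
Final: South

Answer: Final heading: South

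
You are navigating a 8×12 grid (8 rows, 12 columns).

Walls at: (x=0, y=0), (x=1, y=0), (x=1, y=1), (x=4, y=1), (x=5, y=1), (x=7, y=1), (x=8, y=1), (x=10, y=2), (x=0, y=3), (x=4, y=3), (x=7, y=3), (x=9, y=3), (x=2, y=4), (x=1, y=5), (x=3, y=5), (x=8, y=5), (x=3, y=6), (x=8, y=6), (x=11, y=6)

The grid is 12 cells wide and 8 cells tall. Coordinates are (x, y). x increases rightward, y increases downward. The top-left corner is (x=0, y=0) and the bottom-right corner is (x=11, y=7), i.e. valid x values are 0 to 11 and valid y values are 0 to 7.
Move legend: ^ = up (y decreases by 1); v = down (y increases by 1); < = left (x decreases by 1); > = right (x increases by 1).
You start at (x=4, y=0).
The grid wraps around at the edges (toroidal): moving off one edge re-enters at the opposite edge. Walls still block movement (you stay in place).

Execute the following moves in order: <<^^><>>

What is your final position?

Answer: Final position: (x=2, y=6)

Derivation:
Start: (x=4, y=0)
  < (left): (x=4, y=0) -> (x=3, y=0)
  < (left): (x=3, y=0) -> (x=2, y=0)
  ^ (up): (x=2, y=0) -> (x=2, y=7)
  ^ (up): (x=2, y=7) -> (x=2, y=6)
  > (right): blocked, stay at (x=2, y=6)
  < (left): (x=2, y=6) -> (x=1, y=6)
  > (right): (x=1, y=6) -> (x=2, y=6)
  > (right): blocked, stay at (x=2, y=6)
Final: (x=2, y=6)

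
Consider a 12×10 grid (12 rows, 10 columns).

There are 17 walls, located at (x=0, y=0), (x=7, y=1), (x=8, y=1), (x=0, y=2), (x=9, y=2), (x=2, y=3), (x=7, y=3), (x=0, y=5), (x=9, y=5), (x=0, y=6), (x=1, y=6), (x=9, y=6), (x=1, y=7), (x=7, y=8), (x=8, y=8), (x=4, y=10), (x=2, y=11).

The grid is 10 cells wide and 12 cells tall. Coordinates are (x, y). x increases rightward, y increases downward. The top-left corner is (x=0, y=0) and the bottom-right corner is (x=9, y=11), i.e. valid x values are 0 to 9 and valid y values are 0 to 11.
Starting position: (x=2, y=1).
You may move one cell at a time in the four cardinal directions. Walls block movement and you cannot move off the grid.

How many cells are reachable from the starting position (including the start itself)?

BFS flood-fill from (x=2, y=1):
  Distance 0: (x=2, y=1)
  Distance 1: (x=2, y=0), (x=1, y=1), (x=3, y=1), (x=2, y=2)
  Distance 2: (x=1, y=0), (x=3, y=0), (x=0, y=1), (x=4, y=1), (x=1, y=2), (x=3, y=2)
  Distance 3: (x=4, y=0), (x=5, y=1), (x=4, y=2), (x=1, y=3), (x=3, y=3)
  Distance 4: (x=5, y=0), (x=6, y=1), (x=5, y=2), (x=0, y=3), (x=4, y=3), (x=1, y=4), (x=3, y=4)
  Distance 5: (x=6, y=0), (x=6, y=2), (x=5, y=3), (x=0, y=4), (x=2, y=4), (x=4, y=4), (x=1, y=5), (x=3, y=5)
  Distance 6: (x=7, y=0), (x=7, y=2), (x=6, y=3), (x=5, y=4), (x=2, y=5), (x=4, y=5), (x=3, y=6)
  Distance 7: (x=8, y=0), (x=8, y=2), (x=6, y=4), (x=5, y=5), (x=2, y=6), (x=4, y=6), (x=3, y=7)
  Distance 8: (x=9, y=0), (x=8, y=3), (x=7, y=4), (x=6, y=5), (x=5, y=6), (x=2, y=7), (x=4, y=7), (x=3, y=8)
  Distance 9: (x=9, y=1), (x=9, y=3), (x=8, y=4), (x=7, y=5), (x=6, y=6), (x=5, y=7), (x=2, y=8), (x=4, y=8), (x=3, y=9)
  Distance 10: (x=9, y=4), (x=8, y=5), (x=7, y=6), (x=6, y=7), (x=1, y=8), (x=5, y=8), (x=2, y=9), (x=4, y=9), (x=3, y=10)
  Distance 11: (x=8, y=6), (x=7, y=7), (x=0, y=8), (x=6, y=8), (x=1, y=9), (x=5, y=9), (x=2, y=10), (x=3, y=11)
  Distance 12: (x=0, y=7), (x=8, y=7), (x=0, y=9), (x=6, y=9), (x=1, y=10), (x=5, y=10), (x=4, y=11)
  Distance 13: (x=9, y=7), (x=7, y=9), (x=0, y=10), (x=6, y=10), (x=1, y=11), (x=5, y=11)
  Distance 14: (x=9, y=8), (x=8, y=9), (x=7, y=10), (x=0, y=11), (x=6, y=11)
  Distance 15: (x=9, y=9), (x=8, y=10), (x=7, y=11)
  Distance 16: (x=9, y=10), (x=8, y=11)
  Distance 17: (x=9, y=11)
Total reachable: 103 (grid has 103 open cells total)

Answer: Reachable cells: 103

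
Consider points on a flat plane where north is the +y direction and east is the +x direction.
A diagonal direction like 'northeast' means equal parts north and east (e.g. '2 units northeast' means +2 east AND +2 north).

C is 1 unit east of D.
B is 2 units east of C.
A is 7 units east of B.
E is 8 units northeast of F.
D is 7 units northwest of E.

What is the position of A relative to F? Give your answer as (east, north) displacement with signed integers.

Answer: A is at (east=11, north=15) relative to F.

Derivation:
Place F at the origin (east=0, north=0).
  E is 8 units northeast of F: delta (east=+8, north=+8); E at (east=8, north=8).
  D is 7 units northwest of E: delta (east=-7, north=+7); D at (east=1, north=15).
  C is 1 unit east of D: delta (east=+1, north=+0); C at (east=2, north=15).
  B is 2 units east of C: delta (east=+2, north=+0); B at (east=4, north=15).
  A is 7 units east of B: delta (east=+7, north=+0); A at (east=11, north=15).
Therefore A relative to F: (east=11, north=15).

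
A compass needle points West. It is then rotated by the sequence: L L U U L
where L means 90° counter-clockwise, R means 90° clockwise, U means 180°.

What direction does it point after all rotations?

Start: West
  L (left (90° counter-clockwise)) -> South
  L (left (90° counter-clockwise)) -> East
  U (U-turn (180°)) -> West
  U (U-turn (180°)) -> East
  L (left (90° counter-clockwise)) -> North
Final: North

Answer: Final heading: North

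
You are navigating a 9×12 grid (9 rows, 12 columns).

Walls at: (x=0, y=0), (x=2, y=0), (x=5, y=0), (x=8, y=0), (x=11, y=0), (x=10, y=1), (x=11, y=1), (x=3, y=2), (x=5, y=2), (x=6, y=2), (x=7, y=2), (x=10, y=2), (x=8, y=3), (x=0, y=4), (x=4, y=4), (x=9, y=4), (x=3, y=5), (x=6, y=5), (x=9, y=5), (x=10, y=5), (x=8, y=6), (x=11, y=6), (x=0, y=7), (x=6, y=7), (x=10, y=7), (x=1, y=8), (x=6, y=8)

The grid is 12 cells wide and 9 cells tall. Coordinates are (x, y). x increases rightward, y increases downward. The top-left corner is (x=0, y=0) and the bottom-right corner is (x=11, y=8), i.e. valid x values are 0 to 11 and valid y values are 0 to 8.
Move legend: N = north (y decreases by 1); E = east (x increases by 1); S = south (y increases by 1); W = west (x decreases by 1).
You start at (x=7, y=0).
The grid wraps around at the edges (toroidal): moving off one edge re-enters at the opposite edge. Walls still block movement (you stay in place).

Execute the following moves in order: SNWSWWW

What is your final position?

Start: (x=7, y=0)
  S (south): (x=7, y=0) -> (x=7, y=1)
  N (north): (x=7, y=1) -> (x=7, y=0)
  W (west): (x=7, y=0) -> (x=6, y=0)
  S (south): (x=6, y=0) -> (x=6, y=1)
  W (west): (x=6, y=1) -> (x=5, y=1)
  W (west): (x=5, y=1) -> (x=4, y=1)
  W (west): (x=4, y=1) -> (x=3, y=1)
Final: (x=3, y=1)

Answer: Final position: (x=3, y=1)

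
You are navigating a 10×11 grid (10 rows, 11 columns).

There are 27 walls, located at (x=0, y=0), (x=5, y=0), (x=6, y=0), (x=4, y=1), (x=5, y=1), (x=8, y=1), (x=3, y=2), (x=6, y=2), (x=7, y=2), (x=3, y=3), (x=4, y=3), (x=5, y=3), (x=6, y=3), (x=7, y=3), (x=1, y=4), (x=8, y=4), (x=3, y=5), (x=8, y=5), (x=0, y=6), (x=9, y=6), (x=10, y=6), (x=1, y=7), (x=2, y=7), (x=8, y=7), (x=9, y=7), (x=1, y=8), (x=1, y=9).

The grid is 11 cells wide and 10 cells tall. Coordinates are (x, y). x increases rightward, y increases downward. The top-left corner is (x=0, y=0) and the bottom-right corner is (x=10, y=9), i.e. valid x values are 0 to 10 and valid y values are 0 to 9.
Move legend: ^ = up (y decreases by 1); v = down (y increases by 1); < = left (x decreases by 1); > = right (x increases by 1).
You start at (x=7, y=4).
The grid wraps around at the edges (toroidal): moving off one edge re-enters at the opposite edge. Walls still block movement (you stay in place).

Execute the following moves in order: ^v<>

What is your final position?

Answer: Final position: (x=7, y=5)

Derivation:
Start: (x=7, y=4)
  ^ (up): blocked, stay at (x=7, y=4)
  v (down): (x=7, y=4) -> (x=7, y=5)
  < (left): (x=7, y=5) -> (x=6, y=5)
  > (right): (x=6, y=5) -> (x=7, y=5)
Final: (x=7, y=5)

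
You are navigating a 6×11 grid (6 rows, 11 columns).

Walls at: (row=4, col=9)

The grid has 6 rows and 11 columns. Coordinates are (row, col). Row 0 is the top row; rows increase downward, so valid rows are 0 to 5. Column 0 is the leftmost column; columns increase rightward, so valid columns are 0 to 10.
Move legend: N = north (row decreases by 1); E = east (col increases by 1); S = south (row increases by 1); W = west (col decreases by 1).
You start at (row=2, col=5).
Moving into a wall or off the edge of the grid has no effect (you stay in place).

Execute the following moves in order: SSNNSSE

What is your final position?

Start: (row=2, col=5)
  S (south): (row=2, col=5) -> (row=3, col=5)
  S (south): (row=3, col=5) -> (row=4, col=5)
  N (north): (row=4, col=5) -> (row=3, col=5)
  N (north): (row=3, col=5) -> (row=2, col=5)
  S (south): (row=2, col=5) -> (row=3, col=5)
  S (south): (row=3, col=5) -> (row=4, col=5)
  E (east): (row=4, col=5) -> (row=4, col=6)
Final: (row=4, col=6)

Answer: Final position: (row=4, col=6)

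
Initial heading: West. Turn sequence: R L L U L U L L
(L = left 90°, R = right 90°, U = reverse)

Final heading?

Answer: Final heading: West

Derivation:
Start: West
  R (right (90° clockwise)) -> North
  L (left (90° counter-clockwise)) -> West
  L (left (90° counter-clockwise)) -> South
  U (U-turn (180°)) -> North
  L (left (90° counter-clockwise)) -> West
  U (U-turn (180°)) -> East
  L (left (90° counter-clockwise)) -> North
  L (left (90° counter-clockwise)) -> West
Final: West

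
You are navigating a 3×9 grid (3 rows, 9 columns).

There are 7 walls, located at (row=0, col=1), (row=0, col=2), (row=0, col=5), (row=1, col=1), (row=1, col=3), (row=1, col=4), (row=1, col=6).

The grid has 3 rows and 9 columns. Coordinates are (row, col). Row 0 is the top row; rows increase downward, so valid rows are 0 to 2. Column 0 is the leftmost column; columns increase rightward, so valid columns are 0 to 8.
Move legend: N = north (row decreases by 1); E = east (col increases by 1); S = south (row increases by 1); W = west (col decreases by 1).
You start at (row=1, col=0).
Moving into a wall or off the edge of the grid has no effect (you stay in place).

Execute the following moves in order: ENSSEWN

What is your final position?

Answer: Final position: (row=1, col=0)

Derivation:
Start: (row=1, col=0)
  E (east): blocked, stay at (row=1, col=0)
  N (north): (row=1, col=0) -> (row=0, col=0)
  S (south): (row=0, col=0) -> (row=1, col=0)
  S (south): (row=1, col=0) -> (row=2, col=0)
  E (east): (row=2, col=0) -> (row=2, col=1)
  W (west): (row=2, col=1) -> (row=2, col=0)
  N (north): (row=2, col=0) -> (row=1, col=0)
Final: (row=1, col=0)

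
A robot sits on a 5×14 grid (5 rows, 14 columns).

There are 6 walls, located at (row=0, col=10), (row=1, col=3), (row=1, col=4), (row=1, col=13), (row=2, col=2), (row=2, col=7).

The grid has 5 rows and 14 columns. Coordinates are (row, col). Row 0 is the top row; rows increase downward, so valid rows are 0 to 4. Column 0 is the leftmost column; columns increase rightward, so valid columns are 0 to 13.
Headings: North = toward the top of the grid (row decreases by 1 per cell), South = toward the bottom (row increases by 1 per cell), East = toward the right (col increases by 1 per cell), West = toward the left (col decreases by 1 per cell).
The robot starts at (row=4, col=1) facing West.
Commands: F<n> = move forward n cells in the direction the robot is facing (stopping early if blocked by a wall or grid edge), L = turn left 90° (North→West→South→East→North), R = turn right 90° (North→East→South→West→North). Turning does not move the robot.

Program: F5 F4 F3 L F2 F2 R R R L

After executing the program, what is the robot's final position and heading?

Start: (row=4, col=1), facing West
  F5: move forward 1/5 (blocked), now at (row=4, col=0)
  F4: move forward 0/4 (blocked), now at (row=4, col=0)
  F3: move forward 0/3 (blocked), now at (row=4, col=0)
  L: turn left, now facing South
  F2: move forward 0/2 (blocked), now at (row=4, col=0)
  F2: move forward 0/2 (blocked), now at (row=4, col=0)
  R: turn right, now facing West
  R: turn right, now facing North
  R: turn right, now facing East
  L: turn left, now facing North
Final: (row=4, col=0), facing North

Answer: Final position: (row=4, col=0), facing North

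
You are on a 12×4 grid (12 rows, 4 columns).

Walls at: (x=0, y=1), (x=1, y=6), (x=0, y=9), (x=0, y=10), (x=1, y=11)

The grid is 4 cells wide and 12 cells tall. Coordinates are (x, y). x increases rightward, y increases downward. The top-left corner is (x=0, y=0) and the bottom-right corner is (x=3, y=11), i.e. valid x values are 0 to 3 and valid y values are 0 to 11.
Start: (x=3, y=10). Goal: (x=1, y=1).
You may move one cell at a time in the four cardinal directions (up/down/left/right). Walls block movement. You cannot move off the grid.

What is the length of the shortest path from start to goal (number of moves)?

Answer: Shortest path length: 11

Derivation:
BFS from (x=3, y=10) until reaching (x=1, y=1):
  Distance 0: (x=3, y=10)
  Distance 1: (x=3, y=9), (x=2, y=10), (x=3, y=11)
  Distance 2: (x=3, y=8), (x=2, y=9), (x=1, y=10), (x=2, y=11)
  Distance 3: (x=3, y=7), (x=2, y=8), (x=1, y=9)
  Distance 4: (x=3, y=6), (x=2, y=7), (x=1, y=8)
  Distance 5: (x=3, y=5), (x=2, y=6), (x=1, y=7), (x=0, y=8)
  Distance 6: (x=3, y=4), (x=2, y=5), (x=0, y=7)
  Distance 7: (x=3, y=3), (x=2, y=4), (x=1, y=5), (x=0, y=6)
  Distance 8: (x=3, y=2), (x=2, y=3), (x=1, y=4), (x=0, y=5)
  Distance 9: (x=3, y=1), (x=2, y=2), (x=1, y=3), (x=0, y=4)
  Distance 10: (x=3, y=0), (x=2, y=1), (x=1, y=2), (x=0, y=3)
  Distance 11: (x=2, y=0), (x=1, y=1), (x=0, y=2)  <- goal reached here
One shortest path (11 moves): (x=3, y=10) -> (x=2, y=10) -> (x=2, y=9) -> (x=2, y=8) -> (x=2, y=7) -> (x=2, y=6) -> (x=2, y=5) -> (x=1, y=5) -> (x=1, y=4) -> (x=1, y=3) -> (x=1, y=2) -> (x=1, y=1)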